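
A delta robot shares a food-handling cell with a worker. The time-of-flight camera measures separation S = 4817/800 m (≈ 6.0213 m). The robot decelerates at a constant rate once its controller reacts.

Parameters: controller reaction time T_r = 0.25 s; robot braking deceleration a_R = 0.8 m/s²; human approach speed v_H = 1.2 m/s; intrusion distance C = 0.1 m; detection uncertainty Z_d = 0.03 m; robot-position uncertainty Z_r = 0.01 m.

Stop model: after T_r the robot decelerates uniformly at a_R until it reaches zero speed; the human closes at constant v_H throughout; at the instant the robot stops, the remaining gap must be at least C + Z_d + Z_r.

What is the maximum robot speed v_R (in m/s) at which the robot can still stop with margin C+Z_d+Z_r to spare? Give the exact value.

v_R_max = 19/10 m/s = 1.9000 m/s

collect terms ⇒ (5/8)·v_R² + (7/4)·v_R + (-893/160) = 0
  disc = (7/4)² − 4·(5/8)·(-893/160) = 1089/64 ; √disc = 33/8
  v_R = (−(7/4) + 33/8) / (2·(5/8)) = 19/10 m/s
check:
braking lasts T_s = (19/10)/(4/5) = 2.3750 s
robot in T_r: 1.9000·0.2500 = 0.4750 m
robot under decel: 1.9000²/(2·0.8000) = 2.2563 m
human closes 1.2000·2.6250 = 3.1500 m
margins: 0.1000+0.0300+0.0100 = 0.1400 m
sum ≈ 0.4750+2.2563+3.1500+0.1400 ≈ 6.0213 m = S ✓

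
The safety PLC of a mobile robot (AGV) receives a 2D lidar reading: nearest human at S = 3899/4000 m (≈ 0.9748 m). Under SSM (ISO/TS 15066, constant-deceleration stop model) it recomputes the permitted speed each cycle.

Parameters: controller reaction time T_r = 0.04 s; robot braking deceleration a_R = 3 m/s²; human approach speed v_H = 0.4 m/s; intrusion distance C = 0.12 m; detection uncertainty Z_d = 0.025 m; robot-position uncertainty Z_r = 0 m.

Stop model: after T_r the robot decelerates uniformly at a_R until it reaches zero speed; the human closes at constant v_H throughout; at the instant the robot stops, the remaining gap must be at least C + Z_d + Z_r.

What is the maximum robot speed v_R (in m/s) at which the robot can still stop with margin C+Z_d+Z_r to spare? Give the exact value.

v_R_max = 7/4 m/s = 1.7500 m/s

quadratic (1/6)·v² + (13/75)·v + (-651/800) = 0
  disc = (13/75)² − 4·(1/6)·(-651/800) = 51529/90000 ; √disc = 227/300
  v_R = (−(13/75) + 227/300) / (2·(1/6)) = 7/4 m/s
check:
braking lasts T_s = (7/4)/3 = 0.5833 s
robot covers v_R·T_r = 1.7500·0.0400 = 0.0700 m before braking
robot covers 1.7500·0.5833 − ½·3.0000·0.5833² = 0.5104 m while stopping
human closes 0.4000·0.6233 = 0.2493 m
residual clearance needed = 0.1200+0.0250+0.0000 = 0.1450 m
sum ≈ 0.0700+0.5104+0.2493+0.1450 ≈ 0.9748 m = S ✓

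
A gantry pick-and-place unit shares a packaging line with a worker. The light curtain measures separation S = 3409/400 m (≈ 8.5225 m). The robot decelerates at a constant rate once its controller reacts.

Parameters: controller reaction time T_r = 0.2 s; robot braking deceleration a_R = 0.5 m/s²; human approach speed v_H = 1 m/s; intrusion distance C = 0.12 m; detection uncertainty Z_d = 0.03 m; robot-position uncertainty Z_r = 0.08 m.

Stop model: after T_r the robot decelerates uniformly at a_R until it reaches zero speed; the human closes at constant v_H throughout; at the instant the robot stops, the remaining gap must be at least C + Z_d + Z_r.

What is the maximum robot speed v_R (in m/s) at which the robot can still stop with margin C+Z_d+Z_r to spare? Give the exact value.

collect terms ⇒ (1)·v_R² + (11/5)·v_R + (-3237/400) = 0
  disc = (11/5)² − 4·(1)·(-3237/400) = 3721/100 ; √disc = 61/10
  v_R = (−(11/5) + 61/10) / (2·(1)) = 39/20 m/s
check:
T_s = v_R/a_R = (39/20)/(1/2) = 3.9000 s
robot in T_r: 1.9500·0.2000 = 0.3900 m
robot covers 1.9500·3.9000 − ½·0.5000·3.9000² = 3.8025 m while stopping
human closes 1.0000·4.1000 = 4.1000 m
residual clearance needed = 0.1200+0.0300+0.0800 = 0.2300 m
sum ≈ 0.3900+3.8025+4.1000+0.2300 ≈ 8.5225 m = S ✓

v_R_max = 39/20 m/s = 1.9500 m/s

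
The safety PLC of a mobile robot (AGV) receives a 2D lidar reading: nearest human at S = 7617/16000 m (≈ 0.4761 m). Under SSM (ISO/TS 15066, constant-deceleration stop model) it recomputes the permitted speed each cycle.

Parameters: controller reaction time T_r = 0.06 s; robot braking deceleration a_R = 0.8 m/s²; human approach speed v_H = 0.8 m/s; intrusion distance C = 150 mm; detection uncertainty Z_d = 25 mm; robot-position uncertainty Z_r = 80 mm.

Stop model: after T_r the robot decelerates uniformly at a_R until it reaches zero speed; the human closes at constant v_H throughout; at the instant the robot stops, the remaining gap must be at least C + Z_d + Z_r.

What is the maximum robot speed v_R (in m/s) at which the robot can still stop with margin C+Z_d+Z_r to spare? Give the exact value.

v_R_max = 3/20 m/s = 0.1500 m/s

quadratic (5/8)·v² + (53/50)·v + (-2769/16000) = 0
  disc = (53/50)² − 4·(5/8)·(-2769/16000) = 249001/160000 ; √disc = 499/400
  v_R = (−(53/50) + 499/400) / (2·(5/8)) = 3/20 m/s
check:
braking lasts T_s = (3/20)/(4/5) = 0.1875 s
robot covers v_R·T_r = 0.1500·0.0600 = 0.0090 m before braking
braking distance = 0.1500²/(2·0.8000) = 0.0141 m
human over T_r+T_s: 0.8000·(0.0600+0.1875) = 0.1980 m
residual clearance needed = 0.1500+0.0250+0.0800 = 0.2550 m
sum ≈ 0.0090+0.0141+0.1980+0.2550 ≈ 0.4761 m = S ✓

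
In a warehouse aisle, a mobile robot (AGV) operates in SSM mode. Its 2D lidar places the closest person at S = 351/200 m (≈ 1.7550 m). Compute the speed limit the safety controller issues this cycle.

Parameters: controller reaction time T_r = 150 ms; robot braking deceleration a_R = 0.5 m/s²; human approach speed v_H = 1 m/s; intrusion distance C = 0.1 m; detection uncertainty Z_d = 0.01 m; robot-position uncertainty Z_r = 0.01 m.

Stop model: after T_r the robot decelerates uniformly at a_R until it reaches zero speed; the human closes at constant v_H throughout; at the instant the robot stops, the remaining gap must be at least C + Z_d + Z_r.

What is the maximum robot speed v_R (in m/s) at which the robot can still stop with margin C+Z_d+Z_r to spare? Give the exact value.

v_R_max = 11/20 m/s = 0.5500 m/s

collect terms ⇒ (1)·v_R² + (43/20)·v_R + (-297/200) = 0
  disc = (43/20)² − 4·(1)·(-297/200) = 169/16 ; √disc = 13/4
  v_R = (−(43/20) + 13/4) / (2·(1)) = 11/20 m/s
check:
braking lasts T_s = (11/20)/(1/2) = 1.1000 s
robot covers v_R·T_r = 0.5500·0.1500 = 0.0825 m before braking
braking distance = 0.5500²/(2·0.5000) = 0.3025 m
human closes 1.0000·1.2500 = 1.2500 m
residual clearance needed = 0.1000+0.0100+0.0100 = 0.1200 m
sum ≈ 0.0825+0.3025+1.2500+0.1200 ≈ 1.7550 m = S ✓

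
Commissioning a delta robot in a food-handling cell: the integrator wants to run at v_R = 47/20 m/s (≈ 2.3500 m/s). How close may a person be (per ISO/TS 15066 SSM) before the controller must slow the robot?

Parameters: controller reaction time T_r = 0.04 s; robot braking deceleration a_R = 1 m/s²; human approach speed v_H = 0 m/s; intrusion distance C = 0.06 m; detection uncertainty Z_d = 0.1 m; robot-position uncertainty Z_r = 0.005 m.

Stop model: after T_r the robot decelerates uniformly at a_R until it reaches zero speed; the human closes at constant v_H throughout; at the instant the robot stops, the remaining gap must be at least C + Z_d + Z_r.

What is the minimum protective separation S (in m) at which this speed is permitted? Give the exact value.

S_min = 12081/4000 m = 3.0202 m

stop time T_s = (47/20)/1 = 2.3500 s
reaction-phase robot travel = 2.3500·0.0400 = 0.0940 m
braking distance = 2.3500²/(2·1.0000) = 2.7612 m
person approaches 0.0000·(0.0400+2.3500) = 0.0000 m
margins: 0.0600+0.1000+0.0050 = 0.1650 m
S_min ≈ 0.0940+2.7612+0.0000+0.1650  ⇒  S_min = 12081/4000 m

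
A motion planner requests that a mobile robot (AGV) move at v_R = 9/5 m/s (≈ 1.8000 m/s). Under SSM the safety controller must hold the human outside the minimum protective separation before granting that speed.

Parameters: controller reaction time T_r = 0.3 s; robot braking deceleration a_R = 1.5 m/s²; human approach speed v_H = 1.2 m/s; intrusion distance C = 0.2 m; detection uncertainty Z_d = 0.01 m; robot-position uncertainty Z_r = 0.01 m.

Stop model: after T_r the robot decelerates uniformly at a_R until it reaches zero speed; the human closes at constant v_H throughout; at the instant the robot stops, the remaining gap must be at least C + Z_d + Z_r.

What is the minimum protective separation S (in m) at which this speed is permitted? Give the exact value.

S_min = 91/25 m = 3.6400 m

braking lasts T_s = (9/5)/(3/2) = 1.2000 s
reaction-phase robot travel = 1.8000·0.3000 = 0.5400 m
robot covers 1.8000·1.2000 − ½·1.5000·1.2000² = 1.0800 m while stopping
human over T_r+T_s: 1.2000·(0.3000+1.2000) = 1.8000 m
margins: 0.2000+0.0100+0.0100 = 0.2200 m
S_min ≈ 0.5400+1.0800+1.8000+0.2200  ⇒  S_min = 91/25 m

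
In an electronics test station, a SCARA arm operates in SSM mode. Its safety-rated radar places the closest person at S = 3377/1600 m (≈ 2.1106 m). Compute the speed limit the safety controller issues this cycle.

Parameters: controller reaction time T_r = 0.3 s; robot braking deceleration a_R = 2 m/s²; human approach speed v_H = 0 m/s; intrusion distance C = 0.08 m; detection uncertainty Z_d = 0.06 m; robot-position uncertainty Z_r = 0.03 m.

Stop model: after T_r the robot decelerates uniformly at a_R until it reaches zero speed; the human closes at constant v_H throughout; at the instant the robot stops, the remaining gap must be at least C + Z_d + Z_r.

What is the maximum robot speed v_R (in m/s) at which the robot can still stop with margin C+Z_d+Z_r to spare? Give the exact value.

v_R_max = 9/4 m/s = 2.2500 m/s

collect terms ⇒ (1/4)·v_R² + (3/10)·v_R + (-621/320) = 0
  disc = (3/10)² − 4·(1/4)·(-621/320) = 3249/1600 ; √disc = 57/40
  v_R = (−(3/10) + 57/40) / (2·(1/4)) = 9/4 m/s
check:
T_s = v_R/a_R = (9/4)/2 = 1.1250 s
reaction-phase robot travel = 2.2500·0.3000 = 0.6750 m
robot covers 2.2500·1.1250 − ½·2.0000·1.1250² = 1.2656 m while stopping
human closes 0.0000·1.4250 = 0.0000 m
residual clearance needed = 0.0800+0.0600+0.0300 = 0.1700 m
sum ≈ 0.6750+1.2656+0.0000+0.1700 ≈ 2.1106 m = S ✓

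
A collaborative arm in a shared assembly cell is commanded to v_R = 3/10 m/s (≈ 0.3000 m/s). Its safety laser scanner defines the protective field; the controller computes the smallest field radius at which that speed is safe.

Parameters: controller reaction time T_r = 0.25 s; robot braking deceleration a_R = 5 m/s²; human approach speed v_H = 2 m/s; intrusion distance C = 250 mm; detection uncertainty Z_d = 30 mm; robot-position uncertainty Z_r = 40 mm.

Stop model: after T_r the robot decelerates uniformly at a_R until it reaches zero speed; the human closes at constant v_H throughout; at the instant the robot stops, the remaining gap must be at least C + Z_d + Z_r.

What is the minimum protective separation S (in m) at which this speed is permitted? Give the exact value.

S_min = 128/125 m = 1.0240 m

braking lasts T_s = (3/10)/5 = 0.0600 s
robot in T_r: 0.3000·0.2500 = 0.0750 m
robot under decel: 0.3000²/(2·5.0000) = 0.0090 m
person approaches 2.0000·(0.2500+0.0600) = 0.6200 m
residual clearance needed = 0.2500+0.0300+0.0400 = 0.3200 m
S_min ≈ 0.0750+0.0090+0.6200+0.3200  ⇒  S_min = 128/125 m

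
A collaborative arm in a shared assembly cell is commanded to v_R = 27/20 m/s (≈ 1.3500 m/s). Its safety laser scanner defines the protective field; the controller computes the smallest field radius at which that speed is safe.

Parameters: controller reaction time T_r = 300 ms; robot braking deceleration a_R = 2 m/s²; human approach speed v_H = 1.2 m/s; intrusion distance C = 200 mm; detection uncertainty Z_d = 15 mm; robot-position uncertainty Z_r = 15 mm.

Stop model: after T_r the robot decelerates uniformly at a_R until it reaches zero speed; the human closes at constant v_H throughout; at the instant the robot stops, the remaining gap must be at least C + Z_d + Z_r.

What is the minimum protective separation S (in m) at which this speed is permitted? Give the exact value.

S_min = 3617/1600 m = 2.2606 m

braking lasts T_s = (27/20)/2 = 0.6750 s
robot covers v_R·T_r = 1.3500·0.3000 = 0.4050 m before braking
robot under decel: 1.3500²/(2·2.0000) = 0.4556 m
person approaches 1.2000·(0.3000+0.6750) = 1.1700 m
margins: 0.2000+0.0150+0.0150 = 0.2300 m
S_min ≈ 0.4050+0.4556+1.1700+0.2300  ⇒  S_min = 3617/1600 m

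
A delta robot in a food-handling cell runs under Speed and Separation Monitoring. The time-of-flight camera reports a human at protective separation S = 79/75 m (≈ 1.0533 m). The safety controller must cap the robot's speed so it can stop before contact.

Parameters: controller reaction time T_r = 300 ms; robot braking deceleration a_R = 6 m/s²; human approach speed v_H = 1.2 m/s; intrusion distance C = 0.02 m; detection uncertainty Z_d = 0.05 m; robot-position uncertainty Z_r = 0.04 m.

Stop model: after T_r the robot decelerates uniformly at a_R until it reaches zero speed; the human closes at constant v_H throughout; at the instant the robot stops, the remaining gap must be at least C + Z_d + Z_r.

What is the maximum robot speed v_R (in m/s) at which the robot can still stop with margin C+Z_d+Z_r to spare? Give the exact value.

v_R_max = 1 m/s = 1.0000 m/s

collect terms ⇒ (1/12)·v_R² + (1/2)·v_R + (-7/12) = 0
  disc = (1/2)² − 4·(1/12)·(-7/12) = 4/9 ; √disc = 2/3
  v_R = (−(1/2) + 2/3) / (2·(1/12)) = 1 m/s
check:
T_s = v_R/a_R = 1/6 = 0.1667 s
reaction-phase robot travel = 1.0000·0.3000 = 0.3000 m
robot under decel: 1.0000²/(2·6.0000) = 0.0833 m
human closes 1.2000·0.4667 = 0.5600 m
C+Z_d+Z_r = 0.0200+0.0500+0.0400 = 0.1100 m
sum ≈ 0.3000+0.0833+0.5600+0.1100 ≈ 1.0533 m = S ✓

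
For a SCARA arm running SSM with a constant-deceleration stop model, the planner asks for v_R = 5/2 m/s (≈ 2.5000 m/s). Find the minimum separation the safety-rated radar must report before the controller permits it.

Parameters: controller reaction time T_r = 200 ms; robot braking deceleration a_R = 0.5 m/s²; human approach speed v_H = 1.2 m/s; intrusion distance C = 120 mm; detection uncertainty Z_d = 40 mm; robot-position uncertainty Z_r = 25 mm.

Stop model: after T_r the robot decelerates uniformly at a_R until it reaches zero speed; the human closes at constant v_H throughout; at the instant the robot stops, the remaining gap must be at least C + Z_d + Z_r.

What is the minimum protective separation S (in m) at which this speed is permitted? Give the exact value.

braking lasts T_s = (5/2)/(1/2) = 5.0000 s
robot in T_r: 2.5000·0.2000 = 0.5000 m
robot under decel: 2.5000²/(2·0.5000) = 6.2500 m
human over T_r+T_s: 1.2000·(0.2000+5.0000) = 6.2400 m
margins: 0.1200+0.0400+0.0250 = 0.1850 m
S_min ≈ 0.5000+6.2500+6.2400+0.1850  ⇒  S_min = 527/40 m

S_min = 527/40 m = 13.1750 m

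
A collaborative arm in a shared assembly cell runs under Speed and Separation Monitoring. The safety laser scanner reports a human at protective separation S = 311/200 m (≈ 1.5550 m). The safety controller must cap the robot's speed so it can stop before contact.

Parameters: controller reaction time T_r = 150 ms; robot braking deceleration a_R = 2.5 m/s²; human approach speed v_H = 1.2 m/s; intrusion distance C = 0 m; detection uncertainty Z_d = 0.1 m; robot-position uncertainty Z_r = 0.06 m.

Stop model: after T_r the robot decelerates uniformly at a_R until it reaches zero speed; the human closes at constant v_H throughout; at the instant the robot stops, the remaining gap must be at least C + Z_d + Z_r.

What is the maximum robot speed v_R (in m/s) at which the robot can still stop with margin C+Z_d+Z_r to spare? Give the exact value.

collect terms ⇒ (1/5)·v_R² + (63/100)·v_R + (-243/200) = 0
  disc = (63/100)² − 4·(1/5)·(-243/200) = 13689/10000 ; √disc = 117/100
  v_R = (−(63/100) + 117/100) / (2·(1/5)) = 27/20 m/s
check:
braking lasts T_s = (27/20)/(5/2) = 0.5400 s
robot in T_r: 1.3500·0.1500 = 0.2025 m
robot under decel: 1.3500²/(2·2.5000) = 0.3645 m
human over T_r+T_s: 1.2000·(0.1500+0.5400) = 0.8280 m
residual clearance needed = 0.0000+0.1000+0.0600 = 0.1600 m
sum ≈ 0.2025+0.3645+0.8280+0.1600 ≈ 1.5550 m = S ✓

v_R_max = 27/20 m/s = 1.3500 m/s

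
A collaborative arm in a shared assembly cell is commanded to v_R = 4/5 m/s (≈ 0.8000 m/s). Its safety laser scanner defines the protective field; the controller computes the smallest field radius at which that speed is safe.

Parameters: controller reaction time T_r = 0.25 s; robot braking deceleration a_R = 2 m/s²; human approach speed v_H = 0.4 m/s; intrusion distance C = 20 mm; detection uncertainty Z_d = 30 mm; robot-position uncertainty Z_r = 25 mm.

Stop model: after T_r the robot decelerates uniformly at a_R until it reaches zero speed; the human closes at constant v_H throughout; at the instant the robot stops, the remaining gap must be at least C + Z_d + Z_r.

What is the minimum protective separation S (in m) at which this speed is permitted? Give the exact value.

S_min = 139/200 m = 0.6950 m

braking lasts T_s = (4/5)/2 = 0.4000 s
robot in T_r: 0.8000·0.2500 = 0.2000 m
robot under decel: 0.8000²/(2·2.0000) = 0.1600 m
human over T_r+T_s: 0.4000·(0.2500+0.4000) = 0.2600 m
margins: 0.0200+0.0300+0.0250 = 0.0750 m
S_min ≈ 0.2000+0.1600+0.2600+0.0750  ⇒  S_min = 139/200 m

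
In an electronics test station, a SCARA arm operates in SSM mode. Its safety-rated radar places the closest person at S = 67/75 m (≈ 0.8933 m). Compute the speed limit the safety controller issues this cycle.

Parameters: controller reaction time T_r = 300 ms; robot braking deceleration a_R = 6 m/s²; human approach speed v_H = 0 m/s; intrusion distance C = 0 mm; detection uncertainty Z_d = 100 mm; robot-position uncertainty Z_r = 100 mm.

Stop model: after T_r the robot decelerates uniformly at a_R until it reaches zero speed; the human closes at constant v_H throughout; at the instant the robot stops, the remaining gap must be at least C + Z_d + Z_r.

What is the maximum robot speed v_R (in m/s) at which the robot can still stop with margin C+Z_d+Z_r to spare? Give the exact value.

v_R_max = 8/5 m/s = 1.6000 m/s

at the boundary: (1/12)·v² + (3/10)·v + (-52/75) = 0
  disc = (3/10)² − 4·(1/12)·(-52/75) = 289/900 ; √disc = 17/30
  v_R = (−(3/10) + 17/30) / (2·(1/12)) = 8/5 m/s
check:
stop time T_s = (8/5)/6 = 0.2667 s
reaction-phase robot travel = 1.6000·0.3000 = 0.4800 m
braking distance = 1.6000²/(2·6.0000) = 0.2133 m
human closes 0.0000·0.5667 = 0.0000 m
residual clearance needed = 0.0000+0.1000+0.1000 = 0.2000 m
sum ≈ 0.4800+0.2133+0.0000+0.2000 ≈ 0.8933 m = S ✓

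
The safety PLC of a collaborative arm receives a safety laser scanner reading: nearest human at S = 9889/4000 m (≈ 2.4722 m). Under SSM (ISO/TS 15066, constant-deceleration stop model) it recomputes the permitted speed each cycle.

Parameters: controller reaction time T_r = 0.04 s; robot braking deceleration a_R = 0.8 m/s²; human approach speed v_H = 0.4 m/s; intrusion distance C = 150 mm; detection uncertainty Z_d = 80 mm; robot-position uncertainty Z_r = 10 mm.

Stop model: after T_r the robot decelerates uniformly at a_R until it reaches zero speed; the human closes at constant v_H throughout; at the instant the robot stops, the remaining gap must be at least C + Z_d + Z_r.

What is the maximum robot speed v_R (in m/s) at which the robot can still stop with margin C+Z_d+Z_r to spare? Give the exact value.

at the boundary: (5/8)·v² + (27/50)·v + (-1773/800) = 0
  disc = (27/50)² − 4·(5/8)·(-1773/800) = 233289/40000 ; √disc = 483/200
  v_R = (−(27/50) + 483/200) / (2·(5/8)) = 3/2 m/s
check:
T_s = v_R/a_R = (3/2)/(4/5) = 1.8750 s
robot in T_r: 1.5000·0.0400 = 0.0600 m
braking distance = 1.5000²/(2·0.8000) = 1.4062 m
person approaches 0.4000·(0.0400+1.8750) = 0.7660 m
margins: 0.1500+0.0800+0.0100 = 0.2400 m
sum ≈ 0.0600+1.4062+0.7660+0.2400 ≈ 2.4722 m = S ✓

v_R_max = 3/2 m/s = 1.5000 m/s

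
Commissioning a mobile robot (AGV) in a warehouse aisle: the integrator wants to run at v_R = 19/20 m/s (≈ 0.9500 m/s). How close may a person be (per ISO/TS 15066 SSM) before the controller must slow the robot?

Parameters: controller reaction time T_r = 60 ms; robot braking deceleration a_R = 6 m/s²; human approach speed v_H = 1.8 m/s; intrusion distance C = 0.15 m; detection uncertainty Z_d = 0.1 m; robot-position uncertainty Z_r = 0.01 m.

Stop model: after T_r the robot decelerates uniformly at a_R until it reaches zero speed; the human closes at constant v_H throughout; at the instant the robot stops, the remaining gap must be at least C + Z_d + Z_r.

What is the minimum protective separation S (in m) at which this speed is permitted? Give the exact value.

S_min = 3769/4800 m = 0.7852 m

braking lasts T_s = (19/20)/6 = 0.1583 s
reaction-phase robot travel = 0.9500·0.0600 = 0.0570 m
robot under decel: 0.9500²/(2·6.0000) = 0.0752 m
person approaches 1.8000·(0.0600+0.1583) = 0.3930 m
C+Z_d+Z_r = 0.1500+0.1000+0.0100 = 0.2600 m
S_min ≈ 0.0570+0.0752+0.3930+0.2600  ⇒  S_min = 3769/4800 m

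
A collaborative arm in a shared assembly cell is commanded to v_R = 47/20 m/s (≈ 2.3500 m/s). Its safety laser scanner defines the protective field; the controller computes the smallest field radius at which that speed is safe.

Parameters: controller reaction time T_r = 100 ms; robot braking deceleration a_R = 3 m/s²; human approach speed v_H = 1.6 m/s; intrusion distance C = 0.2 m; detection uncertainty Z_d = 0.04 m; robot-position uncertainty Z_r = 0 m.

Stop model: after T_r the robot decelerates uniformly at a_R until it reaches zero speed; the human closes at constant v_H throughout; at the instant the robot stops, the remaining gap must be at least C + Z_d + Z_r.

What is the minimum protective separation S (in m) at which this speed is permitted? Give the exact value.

stop time T_s = (47/20)/3 = 0.7833 s
robot in T_r: 2.3500·0.1000 = 0.2350 m
braking distance = 2.3500²/(2·3.0000) = 0.9204 m
human over T_r+T_s: 1.6000·(0.1000+0.7833) = 1.4133 m
margins: 0.2000+0.0400+0.0000 = 0.2400 m
S_min ≈ 0.2350+0.9204+1.4133+0.2400  ⇒  S_min = 2247/800 m

S_min = 2247/800 m = 2.8087 m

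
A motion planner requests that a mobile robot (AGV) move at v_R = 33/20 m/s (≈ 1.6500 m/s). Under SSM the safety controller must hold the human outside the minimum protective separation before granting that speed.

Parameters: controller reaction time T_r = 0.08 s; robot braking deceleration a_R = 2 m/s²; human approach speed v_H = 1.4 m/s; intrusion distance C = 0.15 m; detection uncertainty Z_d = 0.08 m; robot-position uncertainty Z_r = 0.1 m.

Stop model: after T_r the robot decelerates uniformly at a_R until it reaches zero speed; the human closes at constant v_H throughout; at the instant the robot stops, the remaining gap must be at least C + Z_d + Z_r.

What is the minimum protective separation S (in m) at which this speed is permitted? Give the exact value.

S_min = 19277/8000 m = 2.4096 m

T_s = v_R/a_R = (33/20)/2 = 0.8250 s
robot in T_r: 1.6500·0.0800 = 0.1320 m
braking distance = 1.6500²/(2·2.0000) = 0.6806 m
human closes 1.4000·0.9050 = 1.2670 m
C+Z_d+Z_r = 0.1500+0.0800+0.1000 = 0.3300 m
S_min ≈ 0.1320+0.6806+1.2670+0.3300  ⇒  S_min = 19277/8000 m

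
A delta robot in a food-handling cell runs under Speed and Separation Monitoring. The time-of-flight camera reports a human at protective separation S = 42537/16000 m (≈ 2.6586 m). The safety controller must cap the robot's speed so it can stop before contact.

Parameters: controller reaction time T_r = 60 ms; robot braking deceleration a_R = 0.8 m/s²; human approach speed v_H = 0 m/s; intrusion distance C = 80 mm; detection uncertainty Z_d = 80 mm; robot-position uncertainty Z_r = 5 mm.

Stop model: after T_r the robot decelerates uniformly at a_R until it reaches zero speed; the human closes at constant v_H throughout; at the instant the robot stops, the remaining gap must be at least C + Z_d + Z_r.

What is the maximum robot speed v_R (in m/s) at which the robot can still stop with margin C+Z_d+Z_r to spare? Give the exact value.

v_R_max = 39/20 m/s = 1.9500 m/s

quadratic (5/8)·v² + (3/50)·v + (-39897/16000) = 0
  disc = (3/50)² − 4·(5/8)·(-39897/16000) = 998001/160000 ; √disc = 999/400
  v_R = (−(3/50) + 999/400) / (2·(5/8)) = 39/20 m/s
check:
T_s = v_R/a_R = (39/20)/(4/5) = 2.4375 s
robot covers v_R·T_r = 1.9500·0.0600 = 0.1170 m before braking
robot covers 1.9500·2.4375 − ½·0.8000·2.4375² = 2.3766 m while stopping
human over T_r+T_s: 0.0000·(0.0600+2.4375) = 0.0000 m
C+Z_d+Z_r = 0.0800+0.0800+0.0050 = 0.1650 m
sum ≈ 0.1170+2.3766+0.0000+0.1650 ≈ 2.6586 m = S ✓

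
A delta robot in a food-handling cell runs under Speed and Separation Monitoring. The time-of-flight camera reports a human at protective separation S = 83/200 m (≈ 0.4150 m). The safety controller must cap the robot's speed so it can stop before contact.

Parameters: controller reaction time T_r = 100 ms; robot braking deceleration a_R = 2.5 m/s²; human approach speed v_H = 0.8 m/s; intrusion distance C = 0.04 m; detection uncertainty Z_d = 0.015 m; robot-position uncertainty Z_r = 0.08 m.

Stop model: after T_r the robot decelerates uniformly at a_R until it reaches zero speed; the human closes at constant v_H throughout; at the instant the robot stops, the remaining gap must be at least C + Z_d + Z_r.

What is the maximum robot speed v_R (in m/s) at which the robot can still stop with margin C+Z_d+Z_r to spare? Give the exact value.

collect terms ⇒ (1/5)·v_R² + (21/50)·v_R + (-1/5) = 0
  disc = (21/50)² − 4·(1/5)·(-1/5) = 841/2500 ; √disc = 29/50
  v_R = (−(21/50) + 29/50) / (2·(1/5)) = 2/5 m/s
check:
T_s = v_R/a_R = (2/5)/(5/2) = 0.1600 s
robot covers v_R·T_r = 0.4000·0.1000 = 0.0400 m before braking
robot under decel: 0.4000²/(2·2.5000) = 0.0320 m
human over T_r+T_s: 0.8000·(0.1000+0.1600) = 0.2080 m
residual clearance needed = 0.0400+0.0150+0.0800 = 0.1350 m
sum ≈ 0.0400+0.0320+0.2080+0.1350 ≈ 0.4150 m = S ✓

v_R_max = 2/5 m/s = 0.4000 m/s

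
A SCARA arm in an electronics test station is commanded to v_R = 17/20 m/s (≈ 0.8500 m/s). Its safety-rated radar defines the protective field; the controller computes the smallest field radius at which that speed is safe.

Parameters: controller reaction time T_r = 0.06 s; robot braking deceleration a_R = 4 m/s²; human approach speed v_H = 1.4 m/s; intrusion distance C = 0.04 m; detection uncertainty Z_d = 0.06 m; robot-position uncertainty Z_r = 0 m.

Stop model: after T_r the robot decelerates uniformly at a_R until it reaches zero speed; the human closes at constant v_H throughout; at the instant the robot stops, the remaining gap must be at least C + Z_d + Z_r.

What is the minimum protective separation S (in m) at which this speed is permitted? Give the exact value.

braking lasts T_s = (17/20)/4 = 0.2125 s
robot covers v_R·T_r = 0.8500·0.0600 = 0.0510 m before braking
braking distance = 0.8500²/(2·4.0000) = 0.0903 m
human over T_r+T_s: 1.4000·(0.0600+0.2125) = 0.3815 m
margins: 0.0400+0.0600+0.0000 = 0.1000 m
S_min ≈ 0.0510+0.0903+0.3815+0.1000  ⇒  S_min = 1993/3200 m

S_min = 1993/3200 m = 0.6228 m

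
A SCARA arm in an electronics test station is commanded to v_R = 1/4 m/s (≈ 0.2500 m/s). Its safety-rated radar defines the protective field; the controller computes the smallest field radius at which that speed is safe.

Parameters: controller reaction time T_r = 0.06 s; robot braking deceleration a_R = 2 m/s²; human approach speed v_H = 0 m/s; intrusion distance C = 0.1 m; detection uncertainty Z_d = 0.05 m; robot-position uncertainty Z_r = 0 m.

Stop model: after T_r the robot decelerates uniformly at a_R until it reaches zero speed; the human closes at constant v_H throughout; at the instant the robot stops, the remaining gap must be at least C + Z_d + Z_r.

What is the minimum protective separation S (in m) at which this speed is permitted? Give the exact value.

braking lasts T_s = (1/4)/2 = 0.1250 s
robot covers v_R·T_r = 0.2500·0.0600 = 0.0150 m before braking
braking distance = 0.2500²/(2·2.0000) = 0.0156 m
human over T_r+T_s: 0.0000·(0.0600+0.1250) = 0.0000 m
margins: 0.1000+0.0500+0.0000 = 0.1500 m
S_min ≈ 0.0150+0.0156+0.0000+0.1500  ⇒  S_min = 289/1600 m

S_min = 289/1600 m = 0.1806 m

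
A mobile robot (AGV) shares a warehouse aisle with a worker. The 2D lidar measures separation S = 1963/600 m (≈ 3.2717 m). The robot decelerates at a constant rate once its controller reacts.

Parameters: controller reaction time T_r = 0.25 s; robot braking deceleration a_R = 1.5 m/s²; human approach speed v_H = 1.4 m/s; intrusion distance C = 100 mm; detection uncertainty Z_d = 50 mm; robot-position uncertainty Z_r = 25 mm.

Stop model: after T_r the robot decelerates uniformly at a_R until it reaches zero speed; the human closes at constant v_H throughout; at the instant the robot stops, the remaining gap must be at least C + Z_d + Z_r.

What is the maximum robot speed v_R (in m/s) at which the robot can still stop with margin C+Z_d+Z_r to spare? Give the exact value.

collect terms ⇒ (1/3)·v_R² + (71/60)·v_R + (-206/75) = 0
  disc = (71/60)² − 4·(1/3)·(-206/75) = 81/16 ; √disc = 9/4
  v_R = (−(71/60) + 9/4) / (2·(1/3)) = 8/5 m/s
check:
braking lasts T_s = (8/5)/(3/2) = 1.0667 s
reaction-phase robot travel = 1.6000·0.2500 = 0.4000 m
robot under decel: 1.6000²/(2·1.5000) = 0.8533 m
human closes 1.4000·1.3167 = 1.8433 m
C+Z_d+Z_r = 0.1000+0.0500+0.0250 = 0.1750 m
sum ≈ 0.4000+0.8533+1.8433+0.1750 ≈ 3.2717 m = S ✓

v_R_max = 8/5 m/s = 1.6000 m/s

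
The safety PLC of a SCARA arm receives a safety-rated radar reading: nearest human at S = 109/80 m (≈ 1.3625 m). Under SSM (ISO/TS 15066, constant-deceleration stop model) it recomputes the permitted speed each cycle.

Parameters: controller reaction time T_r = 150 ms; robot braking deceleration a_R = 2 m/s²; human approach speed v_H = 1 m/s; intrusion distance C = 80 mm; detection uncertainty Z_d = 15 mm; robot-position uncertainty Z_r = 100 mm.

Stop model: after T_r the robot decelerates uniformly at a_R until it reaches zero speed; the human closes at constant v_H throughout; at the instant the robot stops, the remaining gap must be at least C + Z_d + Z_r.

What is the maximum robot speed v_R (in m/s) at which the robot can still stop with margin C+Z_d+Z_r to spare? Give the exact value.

v_R_max = 11/10 m/s = 1.1000 m/s

quadratic (1/4)·v² + (13/20)·v + (-407/400) = 0
  disc = (13/20)² − 4·(1/4)·(-407/400) = 36/25 ; √disc = 6/5
  v_R = (−(13/20) + 6/5) / (2·(1/4)) = 11/10 m/s
check:
T_s = v_R/a_R = (11/10)/2 = 0.5500 s
robot in T_r: 1.1000·0.1500 = 0.1650 m
robot under decel: 1.1000²/(2·2.0000) = 0.3025 m
human closes 1.0000·0.7000 = 0.7000 m
C+Z_d+Z_r = 0.0800+0.0150+0.1000 = 0.1950 m
sum ≈ 0.1650+0.3025+0.7000+0.1950 ≈ 1.3625 m = S ✓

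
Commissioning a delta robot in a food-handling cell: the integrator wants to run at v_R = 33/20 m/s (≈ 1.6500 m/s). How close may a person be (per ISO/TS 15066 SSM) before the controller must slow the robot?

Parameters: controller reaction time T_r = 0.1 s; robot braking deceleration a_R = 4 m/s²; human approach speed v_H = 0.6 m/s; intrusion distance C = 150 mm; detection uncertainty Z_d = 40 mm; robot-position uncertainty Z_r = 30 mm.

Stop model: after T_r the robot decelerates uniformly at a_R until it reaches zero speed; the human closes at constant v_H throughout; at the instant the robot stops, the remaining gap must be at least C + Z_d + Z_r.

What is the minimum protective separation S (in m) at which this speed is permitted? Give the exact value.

T_s = v_R/a_R = (33/20)/4 = 0.4125 s
reaction-phase robot travel = 1.6500·0.1000 = 0.1650 m
robot covers 1.6500·0.4125 − ½·4.0000·0.4125² = 0.3403 m while stopping
human over T_r+T_s: 0.6000·(0.1000+0.4125) = 0.3075 m
C+Z_d+Z_r = 0.1500+0.0400+0.0300 = 0.2200 m
S_min ≈ 0.1650+0.3403+0.3075+0.2200  ⇒  S_min = 661/640 m

S_min = 661/640 m = 1.0328 m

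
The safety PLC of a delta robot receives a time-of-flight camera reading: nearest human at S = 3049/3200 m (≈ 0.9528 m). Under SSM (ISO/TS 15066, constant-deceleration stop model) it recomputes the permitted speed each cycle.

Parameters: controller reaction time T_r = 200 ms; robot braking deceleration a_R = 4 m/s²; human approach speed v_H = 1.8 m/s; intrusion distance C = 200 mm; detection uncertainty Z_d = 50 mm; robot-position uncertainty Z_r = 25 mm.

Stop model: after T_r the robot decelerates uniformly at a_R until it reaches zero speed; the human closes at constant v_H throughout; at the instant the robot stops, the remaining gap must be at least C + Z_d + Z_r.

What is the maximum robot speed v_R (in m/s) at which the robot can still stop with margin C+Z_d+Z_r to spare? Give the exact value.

at the boundary: (1/8)·v² + (13/20)·v + (-1017/3200) = 0
  disc = (13/20)² − 4·(1/8)·(-1017/3200) = 3721/6400 ; √disc = 61/80
  v_R = (−(13/20) + 61/80) / (2·(1/8)) = 9/20 m/s
check:
stop time T_s = (9/20)/4 = 0.1125 s
reaction-phase robot travel = 0.4500·0.2000 = 0.0900 m
robot covers 0.4500·0.1125 − ½·4.0000·0.1125² = 0.0253 m while stopping
human closes 1.8000·0.3125 = 0.5625 m
residual clearance needed = 0.2000+0.0500+0.0250 = 0.2750 m
sum ≈ 0.0900+0.0253+0.5625+0.2750 ≈ 0.9528 m = S ✓

v_R_max = 9/20 m/s = 0.4500 m/s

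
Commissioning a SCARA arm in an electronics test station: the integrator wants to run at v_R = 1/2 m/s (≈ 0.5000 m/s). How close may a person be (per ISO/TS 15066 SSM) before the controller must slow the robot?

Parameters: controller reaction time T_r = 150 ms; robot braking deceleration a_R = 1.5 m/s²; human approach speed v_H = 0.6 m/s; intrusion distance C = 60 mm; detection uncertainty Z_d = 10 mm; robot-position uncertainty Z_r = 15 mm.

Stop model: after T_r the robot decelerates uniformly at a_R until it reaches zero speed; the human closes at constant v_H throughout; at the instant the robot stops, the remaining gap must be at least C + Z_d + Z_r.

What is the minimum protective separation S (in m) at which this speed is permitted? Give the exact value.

S_min = 8/15 m = 0.5333 m

T_s = v_R/a_R = (1/2)/(3/2) = 0.3333 s
robot covers v_R·T_r = 0.5000·0.1500 = 0.0750 m before braking
robot under decel: 0.5000²/(2·1.5000) = 0.0833 m
human closes 0.6000·0.4833 = 0.2900 m
C+Z_d+Z_r = 0.0600+0.0100+0.0150 = 0.0850 m
S_min ≈ 0.0750+0.0833+0.2900+0.0850  ⇒  S_min = 8/15 m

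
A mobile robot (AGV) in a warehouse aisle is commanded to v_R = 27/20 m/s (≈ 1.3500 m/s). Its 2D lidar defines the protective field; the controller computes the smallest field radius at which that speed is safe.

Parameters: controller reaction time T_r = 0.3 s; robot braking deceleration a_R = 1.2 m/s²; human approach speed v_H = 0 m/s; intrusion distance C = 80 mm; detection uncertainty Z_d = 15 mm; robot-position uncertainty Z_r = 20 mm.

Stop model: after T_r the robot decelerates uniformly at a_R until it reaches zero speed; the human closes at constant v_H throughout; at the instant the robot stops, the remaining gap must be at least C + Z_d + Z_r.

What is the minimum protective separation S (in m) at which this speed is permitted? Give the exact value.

T_s = v_R/a_R = (27/20)/(6/5) = 1.1250 s
robot in T_r: 1.3500·0.3000 = 0.4050 m
robot covers 1.3500·1.1250 − ½·1.2000·1.1250² = 0.7594 m while stopping
human closes 0.0000·1.4250 = 0.0000 m
C+Z_d+Z_r = 0.0800+0.0150+0.0200 = 0.1150 m
S_min ≈ 0.4050+0.7594+0.0000+0.1150  ⇒  S_min = 2047/1600 m

S_min = 2047/1600 m = 1.2794 m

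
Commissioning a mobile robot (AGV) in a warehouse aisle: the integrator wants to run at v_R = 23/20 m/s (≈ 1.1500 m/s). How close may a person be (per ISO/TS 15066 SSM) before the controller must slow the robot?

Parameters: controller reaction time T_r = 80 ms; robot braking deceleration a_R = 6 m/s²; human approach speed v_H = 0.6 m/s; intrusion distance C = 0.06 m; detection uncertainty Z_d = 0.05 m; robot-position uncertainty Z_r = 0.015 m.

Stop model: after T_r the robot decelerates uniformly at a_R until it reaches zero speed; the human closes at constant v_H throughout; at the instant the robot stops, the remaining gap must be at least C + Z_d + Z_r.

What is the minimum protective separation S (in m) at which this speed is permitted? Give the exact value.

S_min = 2353/4800 m = 0.4902 m

T_s = v_R/a_R = (23/20)/6 = 0.1917 s
reaction-phase robot travel = 1.1500·0.0800 = 0.0920 m
robot covers 1.1500·0.1917 − ½·6.0000·0.1917² = 0.1102 m while stopping
person approaches 0.6000·(0.0800+0.1917) = 0.1630 m
residual clearance needed = 0.0600+0.0500+0.0150 = 0.1250 m
S_min ≈ 0.0920+0.1102+0.1630+0.1250  ⇒  S_min = 2353/4800 m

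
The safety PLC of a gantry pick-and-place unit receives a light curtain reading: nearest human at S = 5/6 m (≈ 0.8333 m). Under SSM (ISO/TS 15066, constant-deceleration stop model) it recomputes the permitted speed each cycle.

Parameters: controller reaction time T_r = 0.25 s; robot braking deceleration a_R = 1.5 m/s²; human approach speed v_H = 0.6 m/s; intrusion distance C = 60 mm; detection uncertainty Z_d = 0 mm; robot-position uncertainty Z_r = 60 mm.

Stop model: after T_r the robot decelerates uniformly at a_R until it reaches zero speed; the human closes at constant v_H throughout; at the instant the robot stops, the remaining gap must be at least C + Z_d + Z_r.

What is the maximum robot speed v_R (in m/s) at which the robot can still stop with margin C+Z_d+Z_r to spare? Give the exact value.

v_R_max = 13/20 m/s = 0.6500 m/s

quadratic (1/3)·v² + (13/20)·v + (-169/300) = 0
  disc = (13/20)² − 4·(1/3)·(-169/300) = 169/144 ; √disc = 13/12
  v_R = (−(13/20) + 13/12) / (2·(1/3)) = 13/20 m/s
check:
stop time T_s = (13/20)/(3/2) = 0.4333 s
reaction-phase robot travel = 0.6500·0.2500 = 0.1625 m
robot under decel: 0.6500²/(2·1.5000) = 0.1408 m
human closes 0.6000·0.6833 = 0.4100 m
residual clearance needed = 0.0600+0.0000+0.0600 = 0.1200 m
sum ≈ 0.1625+0.1408+0.4100+0.1200 ≈ 0.8333 m = S ✓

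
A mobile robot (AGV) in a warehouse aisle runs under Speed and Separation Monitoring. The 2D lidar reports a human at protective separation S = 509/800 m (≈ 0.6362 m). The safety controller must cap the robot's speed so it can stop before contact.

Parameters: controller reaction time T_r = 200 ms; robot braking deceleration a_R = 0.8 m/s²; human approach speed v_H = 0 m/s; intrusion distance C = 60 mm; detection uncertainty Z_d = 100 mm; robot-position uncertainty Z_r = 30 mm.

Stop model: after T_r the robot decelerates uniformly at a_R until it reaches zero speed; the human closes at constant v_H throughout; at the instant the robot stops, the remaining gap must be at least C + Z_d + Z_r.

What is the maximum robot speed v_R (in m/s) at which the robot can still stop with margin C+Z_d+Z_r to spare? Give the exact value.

collect terms ⇒ (5/8)·v_R² + (1/5)·v_R + (-357/800) = 0
  disc = (1/5)² − 4·(5/8)·(-357/800) = 1849/1600 ; √disc = 43/40
  v_R = (−(1/5) + 43/40) / (2·(5/8)) = 7/10 m/s
check:
T_s = v_R/a_R = (7/10)/(4/5) = 0.8750 s
robot in T_r: 0.7000·0.2000 = 0.1400 m
braking distance = 0.7000²/(2·0.8000) = 0.3063 m
human over T_r+T_s: 0.0000·(0.2000+0.8750) = 0.0000 m
residual clearance needed = 0.0600+0.1000+0.0300 = 0.1900 m
sum ≈ 0.1400+0.3063+0.0000+0.1900 ≈ 0.6362 m = S ✓

v_R_max = 7/10 m/s = 0.7000 m/s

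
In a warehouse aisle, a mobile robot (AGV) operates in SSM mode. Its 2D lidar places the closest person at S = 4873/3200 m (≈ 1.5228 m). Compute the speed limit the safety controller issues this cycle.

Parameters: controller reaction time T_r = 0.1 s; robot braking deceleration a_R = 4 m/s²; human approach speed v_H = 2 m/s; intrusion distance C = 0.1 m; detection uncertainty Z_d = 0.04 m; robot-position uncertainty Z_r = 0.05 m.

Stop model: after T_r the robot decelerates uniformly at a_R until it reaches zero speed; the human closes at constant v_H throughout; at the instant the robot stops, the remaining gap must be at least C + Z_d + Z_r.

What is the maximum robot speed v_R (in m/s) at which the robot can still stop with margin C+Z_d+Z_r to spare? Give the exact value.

v_R_max = 29/20 m/s = 1.4500 m/s

at the boundary: (1/8)·v² + (3/5)·v + (-145/128) = 0
  disc = (3/5)² − 4·(1/8)·(-145/128) = 5929/6400 ; √disc = 77/80
  v_R = (−(3/5) + 77/80) / (2·(1/8)) = 29/20 m/s
check:
T_s = v_R/a_R = (29/20)/4 = 0.3625 s
robot in T_r: 1.4500·0.1000 = 0.1450 m
braking distance = 1.4500²/(2·4.0000) = 0.2628 m
human closes 2.0000·0.4625 = 0.9250 m
C+Z_d+Z_r = 0.1000+0.0400+0.0500 = 0.1900 m
sum ≈ 0.1450+0.2628+0.9250+0.1900 ≈ 1.5228 m = S ✓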